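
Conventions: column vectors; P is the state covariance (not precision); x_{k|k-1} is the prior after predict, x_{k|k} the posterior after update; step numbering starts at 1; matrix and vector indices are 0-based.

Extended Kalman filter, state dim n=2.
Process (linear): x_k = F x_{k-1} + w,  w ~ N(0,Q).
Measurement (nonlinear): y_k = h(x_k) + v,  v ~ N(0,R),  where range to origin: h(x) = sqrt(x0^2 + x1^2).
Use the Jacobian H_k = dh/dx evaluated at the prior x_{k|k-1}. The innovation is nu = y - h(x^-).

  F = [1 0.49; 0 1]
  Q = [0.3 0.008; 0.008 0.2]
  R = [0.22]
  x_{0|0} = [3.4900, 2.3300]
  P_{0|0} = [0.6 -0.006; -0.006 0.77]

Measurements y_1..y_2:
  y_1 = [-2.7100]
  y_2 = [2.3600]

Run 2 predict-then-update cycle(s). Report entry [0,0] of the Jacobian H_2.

H_jac[0,0] = -0.7575

step 1: x^-=[4.6317, 2.3300]  P^-=[1.0790 0.3793; 0.3793 0.9700]  H_jac=[0.8933 0.4494]  S=[1.5815]  K=[0.7173; 0.4899]  nu=[-7.8947]  x^+=[-1.0308, -1.5374]  P^+=[0.2654 -0.1764; -0.1764 0.5905]
step 2: x^-=[-1.7842, -1.5374]  P^-=[0.5343 0.1209; 0.1209 0.7905]  H_jac=[-0.7575 -0.6528]  S=[0.9831]  K=[-0.4920; -0.6181]  nu=[0.0048]  x^+=[-1.7865, -1.5404]  P^+=[0.2963 -0.1780; -0.1780 0.4149]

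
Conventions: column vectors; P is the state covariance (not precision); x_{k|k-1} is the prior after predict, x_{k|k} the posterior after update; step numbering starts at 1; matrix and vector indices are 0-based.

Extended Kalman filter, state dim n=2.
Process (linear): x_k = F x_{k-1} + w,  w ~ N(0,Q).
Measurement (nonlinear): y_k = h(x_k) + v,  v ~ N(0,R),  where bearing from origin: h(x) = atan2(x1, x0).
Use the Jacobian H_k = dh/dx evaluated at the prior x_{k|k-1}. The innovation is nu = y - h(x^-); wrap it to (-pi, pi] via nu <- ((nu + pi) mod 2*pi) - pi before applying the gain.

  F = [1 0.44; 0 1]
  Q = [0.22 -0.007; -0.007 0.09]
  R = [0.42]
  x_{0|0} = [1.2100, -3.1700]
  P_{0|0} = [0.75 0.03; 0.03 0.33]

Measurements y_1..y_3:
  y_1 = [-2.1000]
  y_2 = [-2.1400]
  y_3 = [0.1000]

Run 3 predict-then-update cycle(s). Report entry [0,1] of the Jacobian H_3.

step 1: x^-=[-0.1848, -3.1700]  P^-=[1.0603 0.1682; 0.1682 0.4200]  H_jac=[0.3144 -0.0183]  S=[0.5230]  K=[0.6315; 0.0864]  nu=[-0.4710]  x^+=[-0.4822, -3.2107]  P^+=[0.8517 0.1397; 0.1397 0.4161]
step 2: x^-=[-1.8949, -3.2107]  P^-=[1.2752 0.3158; 0.3158 0.5061]  H_jac=[0.2310 -0.1363]  S=[0.4776]  K=[0.5267; 0.0083]  nu=[-0.0360]  x^+=[-1.9139, -3.2110]  P^+=[1.1427 0.3137; 0.3137 0.5061]
step 3: x^-=[-3.3267, -3.2110]  P^-=[1.7367 0.5293; 0.5293 0.5961]  H_jac=[0.1502 -0.1556]  S=[0.4489]  K=[0.3976; -0.0295]  nu=[2.4739]  x^+=[-2.3430, -3.2840]  P^+=[1.6658 0.5346; 0.5346 0.5957]

H_jac[0,1] = -0.1556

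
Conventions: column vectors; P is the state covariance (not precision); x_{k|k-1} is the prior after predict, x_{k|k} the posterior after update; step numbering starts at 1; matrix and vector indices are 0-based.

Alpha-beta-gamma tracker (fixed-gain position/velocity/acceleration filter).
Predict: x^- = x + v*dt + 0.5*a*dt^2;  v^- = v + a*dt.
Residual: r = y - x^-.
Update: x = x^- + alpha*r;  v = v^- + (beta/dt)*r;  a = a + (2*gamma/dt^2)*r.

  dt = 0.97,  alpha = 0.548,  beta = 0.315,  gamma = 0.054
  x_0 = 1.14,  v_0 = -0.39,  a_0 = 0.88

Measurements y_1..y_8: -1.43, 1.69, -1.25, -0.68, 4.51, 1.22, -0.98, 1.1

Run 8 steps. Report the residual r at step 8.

resid = -0.1159

step 1: x_pred=1.1757  r=-2.6057  x^+=-0.2522  v^+=-0.3826  a^+=0.5809
step 2: x_pred=-0.3500  r=2.0400  x^+=0.7679  v^+=0.8434  a^+=0.8151
step 3: x_pred=1.9694  r=-3.2194  x^+=0.2052  v^+=0.5885  a^+=0.4455
step 4: x_pred=0.9857  r=-1.6657  x^+=0.0729  v^+=0.4798  a^+=0.2543
step 5: x_pred=0.6579  r=3.8521  x^+=2.7689  v^+=1.9774  a^+=0.6965
step 6: x_pred=5.0146  r=-3.7946  x^+=2.9352  v^+=1.4208  a^+=0.2609
step 7: x_pred=4.4361  r=-5.4161  x^+=1.4681  v^+=-0.0850  a^+=-0.3607
step 8: x_pred=1.2159  r=-0.1159  x^+=1.1524  v^+=-0.4725  a^+=-0.3740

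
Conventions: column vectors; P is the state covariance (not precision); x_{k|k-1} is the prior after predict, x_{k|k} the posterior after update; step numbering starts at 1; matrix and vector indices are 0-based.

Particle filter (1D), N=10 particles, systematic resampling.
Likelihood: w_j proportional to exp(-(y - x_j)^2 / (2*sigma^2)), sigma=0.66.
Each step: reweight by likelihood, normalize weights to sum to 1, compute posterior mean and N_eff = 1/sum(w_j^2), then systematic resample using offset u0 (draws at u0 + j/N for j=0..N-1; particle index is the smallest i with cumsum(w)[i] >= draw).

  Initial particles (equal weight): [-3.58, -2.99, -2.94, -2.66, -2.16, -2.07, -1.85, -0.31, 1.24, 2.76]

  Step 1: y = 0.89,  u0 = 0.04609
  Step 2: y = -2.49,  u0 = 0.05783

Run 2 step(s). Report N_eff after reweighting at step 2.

step 1: w=[0.0000, 0.0000, 0.0000, 0.0000, 0.0000, 0.0000, 0.0002, 0.1775, 0.8055, 0.0167]  mean=0.9896  Neff=1.4693  idx=[7, 7, 8, 8, 8, 8, 8, 8, 8, 8]
step 2: w=[0.4999, 0.4999, 0.0000, 0.0000, 0.0000, 0.0000, 0.0000, 0.0000, 0.0000, 0.0000]  mean=-0.3098  Neff=2.0004  idx=[0, 0, 0, 0, 0, 1, 1, 1, 1, 1]

N_eff = 2.0004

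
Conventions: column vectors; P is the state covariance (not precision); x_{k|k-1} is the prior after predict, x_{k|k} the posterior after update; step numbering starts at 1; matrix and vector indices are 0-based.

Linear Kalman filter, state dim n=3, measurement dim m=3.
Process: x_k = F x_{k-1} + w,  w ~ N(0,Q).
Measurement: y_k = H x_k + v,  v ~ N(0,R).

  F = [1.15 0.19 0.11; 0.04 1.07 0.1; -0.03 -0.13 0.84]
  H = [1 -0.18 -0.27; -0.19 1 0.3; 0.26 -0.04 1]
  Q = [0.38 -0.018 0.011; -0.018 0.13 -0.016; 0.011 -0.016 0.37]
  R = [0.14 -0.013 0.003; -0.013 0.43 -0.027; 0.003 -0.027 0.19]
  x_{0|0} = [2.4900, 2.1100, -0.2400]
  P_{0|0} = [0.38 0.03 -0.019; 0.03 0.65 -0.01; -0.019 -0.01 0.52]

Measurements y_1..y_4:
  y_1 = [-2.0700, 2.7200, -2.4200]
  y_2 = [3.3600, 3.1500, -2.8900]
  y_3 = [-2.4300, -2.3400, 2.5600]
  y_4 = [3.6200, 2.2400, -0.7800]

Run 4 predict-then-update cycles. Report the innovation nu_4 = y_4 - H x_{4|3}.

innov = [4.7488, 1.3493, -1.5122]

step 1: x^-=[3.2380, 2.3333, -0.5506]  P^-=[0.9202 0.1709 0.0055; 0.1709 0.8803 -0.0737; 0.0055 -0.0737 0.7516]  S=[1.0719 -0.2046 0.0484; -0.2046 1.3013 0.0901; 0.0484 0.0901 1.0104]  K=[0.8426 0.1179 0.1846; 0.1639 0.6694 -0.1314; -0.1998 0.0321 0.7549]  nu=[-5.0367, 1.1671, -2.6179]  x^+=[-1.3515, 2.6330, -1.4831]  P^+=[0.1284 0.0582 0.0034; 0.0582 0.3138 -0.0451; 0.0034 -0.0451 0.1393]
step 2: x^-=[-1.2171, 2.6150, -1.5476]  P^-=[0.5872 0.1195 -0.0007; 0.1195 0.4862 -0.0901; -0.0007 -0.0901 0.4838]  S=[0.7268 -0.0987 0.0328; -0.0987 0.8816 0.0127; 0.0328 0.0127 0.7187]  K=[0.7838 0.0941 0.1674; 0.1529 0.5141 -0.1253; -0.1849 0.0320 0.6859]  nu=[4.6299, 0.7681, -0.9214]  x^+=[2.3299, 3.8334, -3.0112]  P^+=[0.1183 0.0474 0.0028; 0.0474 0.2434 -0.0398; 0.0028 -0.0398 0.1266]
step 3: x^-=[3.0764, 3.8938, -3.0977]  P^-=[0.5665 0.0919 0.0021; 0.0919 0.4057 -0.0763; 0.0021 -0.0763 0.4725]  S=[0.7124 -0.1114 0.0326; -0.1114 0.8177 0.0195; 0.0326 0.0195 0.7067]  K=[0.7765 0.0833 0.1682; 0.1339 0.4678 -0.1162; -0.1819 0.0385 0.6810]  nu=[-5.6419, -4.7200, 5.0135]  x^+=[-0.8547, 0.3479, 1.1608]  P^+=[0.1167 0.0423 0.0034; 0.0423 0.2215 -0.0365; 0.0034 -0.0365 0.1255]
step 4: x^-=[-0.7891, 0.4541, 0.9555]  P^-=[0.5616 0.0816 0.0045; 0.0816 0.3809 -0.0702; 0.0045 -0.0702 0.4705]  S=[0.7097 -0.1176 0.0337; -0.1176 0.7999 0.0232; 0.0337 0.0232 0.7053]  K=[0.7741 0.0793 0.1692; 0.1254 0.4522 -0.1119; -0.1803 0.0414 0.6800]  nu=[4.7488, 1.3493, -1.5122]  x^+=[2.7383, 1.8289, -0.8730]  P^+=[0.1161 0.0404 0.0037; 0.0404 0.2140 -0.0350; 0.0037 -0.0350 0.1252]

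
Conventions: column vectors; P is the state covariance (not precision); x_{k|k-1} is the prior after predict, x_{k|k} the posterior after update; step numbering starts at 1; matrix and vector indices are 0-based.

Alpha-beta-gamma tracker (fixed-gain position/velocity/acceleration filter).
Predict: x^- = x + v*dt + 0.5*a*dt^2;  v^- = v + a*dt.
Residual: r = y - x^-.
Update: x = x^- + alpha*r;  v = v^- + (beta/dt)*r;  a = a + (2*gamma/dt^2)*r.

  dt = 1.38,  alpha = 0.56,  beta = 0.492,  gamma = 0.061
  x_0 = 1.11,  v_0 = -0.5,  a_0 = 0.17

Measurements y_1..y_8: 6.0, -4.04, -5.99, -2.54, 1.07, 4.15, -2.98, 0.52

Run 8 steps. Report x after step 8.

x_post = 1.6612

step 1: x_pred=0.5819  r=5.4181  x^+=3.6160  v^+=1.6663  a^+=0.5171
step 2: x_pred=6.4079  r=-10.4479  x^+=0.5571  v^+=-1.3450  a^+=-0.1522
step 3: x_pred=-1.4440  r=-4.5460  x^+=-3.9898  v^+=-3.1758  a^+=-0.4434
step 4: x_pred=-8.7946  r=6.2546  x^+=-5.2920  v^+=-1.5579  a^+=-0.0428
step 5: x_pred=-7.4826  r=8.5526  x^+=-2.6931  v^+=1.4323  a^+=0.5051
step 6: x_pred=-0.2355  r=4.3855  x^+=2.2204  v^+=3.6930  a^+=0.7861
step 7: x_pred=8.0652  r=-11.0452  x^+=1.8799  v^+=0.8399  a^+=0.0785
step 8: x_pred=3.1137  r=-2.5937  x^+=1.6612  v^+=0.0235  a^+=-0.0876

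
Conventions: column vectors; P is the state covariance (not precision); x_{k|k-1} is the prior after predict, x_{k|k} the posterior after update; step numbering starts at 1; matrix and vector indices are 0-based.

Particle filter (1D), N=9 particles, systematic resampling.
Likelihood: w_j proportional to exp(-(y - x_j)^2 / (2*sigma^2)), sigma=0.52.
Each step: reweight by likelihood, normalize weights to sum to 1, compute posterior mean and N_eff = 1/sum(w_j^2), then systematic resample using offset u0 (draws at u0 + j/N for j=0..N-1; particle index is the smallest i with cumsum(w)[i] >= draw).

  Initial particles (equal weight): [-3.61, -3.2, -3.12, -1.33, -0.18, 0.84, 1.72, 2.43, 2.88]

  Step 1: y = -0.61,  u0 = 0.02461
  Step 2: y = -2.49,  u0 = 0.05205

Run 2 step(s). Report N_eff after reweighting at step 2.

step 1: w=[0.0000, 0.0000, 0.0000, 0.3441, 0.6375, 0.0184, 0.0000, 0.0000, 0.0000]  mean=-0.5569  Neff=1.9043  idx=[3, 3, 3, 4, 4, 4, 4, 4, 4]
step 2: w=[0.3329, 0.3329, 0.3329, 0.0002, 0.0002, 0.0002, 0.0002, 0.0002, 0.0002]  mean=-1.3286  Neff=3.0075  idx=[0, 0, 0, 1, 1, 1, 2, 2, 2]

N_eff = 3.0075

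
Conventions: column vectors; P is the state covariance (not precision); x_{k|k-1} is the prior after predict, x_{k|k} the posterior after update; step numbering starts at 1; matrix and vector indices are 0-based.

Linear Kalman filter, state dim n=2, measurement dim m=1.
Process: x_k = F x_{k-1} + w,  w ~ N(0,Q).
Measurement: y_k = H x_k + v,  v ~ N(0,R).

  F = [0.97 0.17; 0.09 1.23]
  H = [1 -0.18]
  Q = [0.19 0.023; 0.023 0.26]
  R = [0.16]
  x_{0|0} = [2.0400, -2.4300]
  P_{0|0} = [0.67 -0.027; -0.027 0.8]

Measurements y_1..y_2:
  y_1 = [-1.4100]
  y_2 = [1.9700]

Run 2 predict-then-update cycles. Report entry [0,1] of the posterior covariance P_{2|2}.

P_post[0,1] = 0.5070

step 1: x^-=[1.5657, -2.8053]  P^-=[0.8346 0.2161; 0.2161 1.4698]  S=[0.9644]  K=[0.8251; -0.0502]  nu=[-3.4807]  x^+=[-1.3061, -2.6306]  P^+=[0.1781 0.2561; 0.2561 1.4673]
step 2: x^-=[-1.7141, -3.3531]  P^-=[0.4844 0.6548; 0.6548 2.5381]  S=[0.4909]  K=[0.7467; 0.4033]  nu=[3.0805]  x^+=[0.5861, -2.1109]  P^+=[0.2107 0.5070; 0.5070 2.4582]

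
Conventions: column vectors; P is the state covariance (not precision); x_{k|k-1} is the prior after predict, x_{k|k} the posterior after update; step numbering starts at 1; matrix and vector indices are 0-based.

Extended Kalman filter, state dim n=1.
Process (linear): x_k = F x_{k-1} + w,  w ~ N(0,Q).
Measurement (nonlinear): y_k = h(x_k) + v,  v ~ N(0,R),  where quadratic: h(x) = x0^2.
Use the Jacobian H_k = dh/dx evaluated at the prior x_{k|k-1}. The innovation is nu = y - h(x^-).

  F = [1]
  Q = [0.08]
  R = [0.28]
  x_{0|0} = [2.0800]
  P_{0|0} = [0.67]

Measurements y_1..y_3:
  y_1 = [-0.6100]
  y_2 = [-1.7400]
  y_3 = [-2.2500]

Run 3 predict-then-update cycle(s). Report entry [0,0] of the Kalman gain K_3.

step 1: x^-=[2.0800]  P^-=[0.7500]  H_jac=[4.1600]  S=[13.2592]  K=[0.2353]  nu=[-4.9364]  x^+=[0.9184]  P^+=[0.0158]
step 2: x^-=[0.9184]  P^-=[0.0958]  H_jac=[1.8368]  S=[0.6034]  K=[0.2918]  nu=[-2.5835]  x^+=[0.1646]  P^+=[0.0445]
step 3: x^-=[0.1646]  P^-=[0.1245]  H_jac=[0.3293]  S=[0.2935]  K=[0.1397]  nu=[-2.2771]  x^+=[-0.1534]  P^+=[0.1188]

K[0,0] = 0.1397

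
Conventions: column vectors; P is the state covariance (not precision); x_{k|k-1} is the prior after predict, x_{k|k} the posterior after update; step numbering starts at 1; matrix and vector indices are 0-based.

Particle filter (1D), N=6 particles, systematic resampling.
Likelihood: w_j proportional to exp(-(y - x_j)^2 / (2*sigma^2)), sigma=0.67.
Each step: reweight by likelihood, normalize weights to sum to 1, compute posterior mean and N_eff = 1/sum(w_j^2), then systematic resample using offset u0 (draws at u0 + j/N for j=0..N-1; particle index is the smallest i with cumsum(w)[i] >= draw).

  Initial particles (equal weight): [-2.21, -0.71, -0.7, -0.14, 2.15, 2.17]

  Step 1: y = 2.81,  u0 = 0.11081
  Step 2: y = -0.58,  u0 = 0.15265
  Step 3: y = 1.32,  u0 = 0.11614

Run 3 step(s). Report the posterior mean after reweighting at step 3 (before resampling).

step 1: w=[0.0000, 0.0000, 0.0000, 0.0000, 0.4927, 0.5072]  mean=2.1600  Neff=1.9998  idx=[4, 4, 4, 5, 5, 5]
step 2: w=[0.1768, 0.1768, 0.1768, 0.1565, 0.1565, 0.1565]  mean=2.1594  Neff=5.9778  idx=[0, 1, 2, 3, 4, 5]
step 3: w=[0.1698, 0.1698, 0.1698, 0.1635, 0.1635, 0.1635]  mean=2.1598  Neff=5.9979  idx=[0, 1, 2, 3, 4, 5]

post_mean = 2.1598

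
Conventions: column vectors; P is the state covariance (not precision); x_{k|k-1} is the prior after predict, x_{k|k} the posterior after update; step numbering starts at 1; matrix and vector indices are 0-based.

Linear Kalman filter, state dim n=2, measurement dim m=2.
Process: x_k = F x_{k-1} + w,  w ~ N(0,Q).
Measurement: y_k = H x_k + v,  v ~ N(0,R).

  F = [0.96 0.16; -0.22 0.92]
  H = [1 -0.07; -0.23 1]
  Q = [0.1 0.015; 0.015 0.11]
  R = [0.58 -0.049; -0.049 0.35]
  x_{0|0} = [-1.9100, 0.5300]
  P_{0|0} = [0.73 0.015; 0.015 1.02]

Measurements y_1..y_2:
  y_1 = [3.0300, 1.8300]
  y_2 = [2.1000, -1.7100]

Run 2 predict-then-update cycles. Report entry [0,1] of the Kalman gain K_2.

step 1: x^-=[-1.7488, 0.9078]  P^-=[0.8035 0.0237; 0.0237 1.0026]  S=[1.3851 -0.2799; -0.2799 1.3842]  K=[0.5790 0.0007; 0.1168 0.7440]  nu=[4.8423, 0.5200]  x^+=[1.0555, 1.8602]  P^+=[0.3393 0.0499; 0.0499 0.2662]
step 2: x^-=[1.3109, 1.4792]  P^-=[0.4349 0.0248; 0.0248 0.3315]  S=[1.0130 -0.1470; -0.1470 0.6931]  K=[0.4249 -0.0184; 0.0720 0.4853]  nu=[0.8926, -2.8877]  x^+=[1.7432, 0.1420]  P^+=[0.2494 0.0301; 0.0301 0.1733]

K[0,1] = -0.0184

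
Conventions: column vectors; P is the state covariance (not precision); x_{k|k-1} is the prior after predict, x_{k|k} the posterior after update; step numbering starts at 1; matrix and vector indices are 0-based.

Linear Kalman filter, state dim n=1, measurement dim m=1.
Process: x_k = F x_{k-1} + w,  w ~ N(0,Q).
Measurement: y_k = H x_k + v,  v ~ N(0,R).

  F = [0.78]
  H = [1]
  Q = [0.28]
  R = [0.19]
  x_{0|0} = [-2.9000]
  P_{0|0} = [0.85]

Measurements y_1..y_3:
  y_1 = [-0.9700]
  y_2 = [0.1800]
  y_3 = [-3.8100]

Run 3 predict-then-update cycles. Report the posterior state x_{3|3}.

step 1: x^-=[-2.2620]  P^-=[0.7971]  S=[0.9871]  K=[0.8075]  nu=[1.2920]  x^+=[-1.2187]  P^+=[0.1534]
step 2: x^-=[-0.9506]  P^-=[0.3733]  S=[0.5633]  K=[0.6627]  nu=[1.1306]  x^+=[-0.2013]  P^+=[0.1259]
step 3: x^-=[-0.1570]  P^-=[0.3566]  S=[0.5466]  K=[0.6524]  nu=[-3.6530]  x^+=[-2.5402]  P^+=[0.1240]

x_post = [-2.5402]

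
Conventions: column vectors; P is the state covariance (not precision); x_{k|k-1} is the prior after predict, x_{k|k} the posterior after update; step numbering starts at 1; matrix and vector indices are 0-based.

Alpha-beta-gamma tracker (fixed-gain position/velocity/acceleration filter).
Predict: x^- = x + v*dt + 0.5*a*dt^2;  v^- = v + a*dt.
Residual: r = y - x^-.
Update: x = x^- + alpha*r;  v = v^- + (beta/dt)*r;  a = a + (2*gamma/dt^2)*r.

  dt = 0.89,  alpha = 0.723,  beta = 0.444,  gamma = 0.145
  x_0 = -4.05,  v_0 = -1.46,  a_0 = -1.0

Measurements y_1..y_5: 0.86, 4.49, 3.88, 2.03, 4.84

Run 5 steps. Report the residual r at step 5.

step 1: x_pred=-5.7454  r=6.6054  x^+=-0.9697  v^+=0.9453  a^+=1.4184
step 2: x_pred=0.4334  r=4.0566  x^+=3.3663  v^+=4.2314  a^+=2.9036
step 3: x_pred=8.2822  r=-4.4022  x^+=5.0994  v^+=4.6194  a^+=1.2918
step 4: x_pred=9.7223  r=-7.6923  x^+=4.1608  v^+=1.9316  a^+=-1.5244
step 5: x_pred=5.2762  r=-0.4362  x^+=4.9608  v^+=0.3573  a^+=-1.6841

resid = -0.4362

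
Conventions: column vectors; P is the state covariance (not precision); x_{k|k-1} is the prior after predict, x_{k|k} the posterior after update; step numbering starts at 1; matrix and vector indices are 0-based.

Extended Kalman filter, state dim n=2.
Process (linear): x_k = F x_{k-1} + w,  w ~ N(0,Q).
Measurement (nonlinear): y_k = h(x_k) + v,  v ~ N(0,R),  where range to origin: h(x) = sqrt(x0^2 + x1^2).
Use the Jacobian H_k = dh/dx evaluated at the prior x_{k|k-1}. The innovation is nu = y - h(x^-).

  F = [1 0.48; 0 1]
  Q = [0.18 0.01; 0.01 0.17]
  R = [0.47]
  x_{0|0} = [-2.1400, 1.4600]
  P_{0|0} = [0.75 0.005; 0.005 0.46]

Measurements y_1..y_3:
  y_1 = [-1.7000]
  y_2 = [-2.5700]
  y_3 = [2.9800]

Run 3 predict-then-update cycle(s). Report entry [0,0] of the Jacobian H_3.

H_jac[0,0] = -0.9060

step 1: x^-=[-1.4392, 1.4600]  P^-=[1.0408 0.2358; 0.2358 0.6300]  H_jac=[-0.7020 0.7122]  S=[1.0667]  K=[-0.5275; 0.2654]  nu=[-3.7501]  x^+=[0.5392, 0.4646]  P^+=[0.7439 0.3852; 0.3852 0.5548]
step 2: x^-=[0.7622, 0.4646]  P^-=[1.4215 0.6615; 0.6615 0.7248]  H_jac=[0.8539 0.5205]  S=[2.2908]  K=[0.6802; 0.4113]  nu=[-3.4626]  x^+=[-1.5930, -0.9594]  P^+=[0.3618 0.0207; 0.0207 0.3374]
step 3: x^-=[-2.0535, -0.9594]  P^-=[0.6394 0.1927; 0.1927 0.5074]  H_jac=[-0.9060 -0.4233]  S=[1.2335]  K=[-0.5357; -0.3156]  nu=[0.7134]  x^+=[-2.4357, -1.1846]  P^+=[0.2854 -0.0159; -0.0159 0.3845]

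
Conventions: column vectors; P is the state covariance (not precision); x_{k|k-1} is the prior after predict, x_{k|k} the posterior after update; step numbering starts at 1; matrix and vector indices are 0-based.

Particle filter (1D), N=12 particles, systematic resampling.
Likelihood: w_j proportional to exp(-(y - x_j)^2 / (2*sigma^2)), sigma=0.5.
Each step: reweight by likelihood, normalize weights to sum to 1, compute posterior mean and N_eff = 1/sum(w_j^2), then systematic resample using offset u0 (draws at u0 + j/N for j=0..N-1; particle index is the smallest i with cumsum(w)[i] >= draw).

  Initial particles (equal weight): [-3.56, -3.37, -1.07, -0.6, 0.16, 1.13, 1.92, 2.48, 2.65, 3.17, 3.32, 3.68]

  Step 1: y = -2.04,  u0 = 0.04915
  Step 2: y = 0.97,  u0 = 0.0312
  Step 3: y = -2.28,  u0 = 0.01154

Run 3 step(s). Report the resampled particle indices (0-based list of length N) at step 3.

resampled_idx = [0, 0, 0, 0, 1, 1, 1, 2, 2, 2, 3, 8]

step 1: w=[0.0475, 0.1404, 0.7354, 0.0763, 0.0003, 0.0000, 0.0000, 0.0000, 0.0000, 0.0000, 0.0000, 0.0000]  mean=-1.4750  Neff=1.7585  idx=[1, 1, 2, 2, 2, 2, 2, 2, 2, 2, 2, 3]
step 2: w=[0.0000, 0.0000, 0.0258, 0.0258, 0.0258, 0.0258, 0.0258, 0.0258, 0.0258, 0.0258, 0.0258, 0.7678]  mean=-0.7091  Neff=1.6791  idx=[3, 6, 9, 11, 11, 11, 11, 11, 11, 11, 11, 11]
step 3: w=[0.2782, 0.2782, 0.2782, 0.0184, 0.0184, 0.0184, 0.0184, 0.0184, 0.0184, 0.0184, 0.0184, 0.0184]  mean=-0.9922  Neff=4.2520  idx=[0, 0, 0, 0, 1, 1, 1, 2, 2, 2, 3, 8]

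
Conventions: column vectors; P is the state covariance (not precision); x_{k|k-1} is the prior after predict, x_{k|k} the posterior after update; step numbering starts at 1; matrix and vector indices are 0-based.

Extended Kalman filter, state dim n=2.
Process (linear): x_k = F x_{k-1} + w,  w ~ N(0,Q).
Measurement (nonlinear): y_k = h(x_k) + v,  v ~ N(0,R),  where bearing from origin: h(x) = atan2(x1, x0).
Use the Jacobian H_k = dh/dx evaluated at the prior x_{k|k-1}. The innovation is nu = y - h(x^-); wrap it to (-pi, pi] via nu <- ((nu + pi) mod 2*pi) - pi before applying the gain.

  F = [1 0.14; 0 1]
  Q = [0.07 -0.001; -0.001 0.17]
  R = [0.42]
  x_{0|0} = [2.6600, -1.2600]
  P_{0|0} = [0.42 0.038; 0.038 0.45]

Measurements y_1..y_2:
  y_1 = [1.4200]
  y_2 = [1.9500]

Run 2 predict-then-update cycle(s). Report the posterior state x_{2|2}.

x_post = [3.1563, 0.5618]

step 1: x^-=[2.4836, -1.2600]  P^-=[0.5095 0.1000; 0.1000 0.6200]  H_jac=[0.1625 0.3202]  S=[0.5074]  K=[0.2262; 0.4233]  nu=[1.8895]  x^+=[2.9110, -0.4602]  P^+=[0.4835 0.0514; 0.0514 0.5291]
step 2: x^-=[2.8466, -0.4602]  P^-=[0.5783 0.1245; 0.1245 0.6991]  H_jac=[0.0553 0.3423]  S=[0.5084]  K=[0.1468; 0.4843]  nu=[2.1103]  x^+=[3.1563, 0.5618]  P^+=[0.5673 0.0883; 0.0883 0.5798]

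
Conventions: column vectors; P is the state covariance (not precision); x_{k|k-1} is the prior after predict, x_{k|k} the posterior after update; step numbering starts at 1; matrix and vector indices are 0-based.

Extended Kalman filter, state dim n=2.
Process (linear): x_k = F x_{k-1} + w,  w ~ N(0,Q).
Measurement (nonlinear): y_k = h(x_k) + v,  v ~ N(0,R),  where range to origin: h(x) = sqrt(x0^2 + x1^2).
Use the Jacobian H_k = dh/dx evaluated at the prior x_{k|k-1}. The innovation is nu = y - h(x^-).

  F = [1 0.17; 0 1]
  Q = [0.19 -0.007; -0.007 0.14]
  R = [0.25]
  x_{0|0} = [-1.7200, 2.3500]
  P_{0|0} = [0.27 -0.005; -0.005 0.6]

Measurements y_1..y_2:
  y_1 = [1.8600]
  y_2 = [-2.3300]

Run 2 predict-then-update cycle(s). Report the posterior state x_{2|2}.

x_post = [-0.1328, -0.5292]

step 1: x^-=[-1.3205, 2.3500]  P^-=[0.4756 0.0900; 0.0900 0.7400]  H_jac=[-0.4899 0.8718]  S=[0.8497]  K=[-0.1819; 0.7074]  nu=[-0.8356]  x^+=[-1.1685, 1.7589]  P^+=[0.4475 0.1993; 0.1993 0.3148]
step 2: x^-=[-0.8695, 1.7589]  P^-=[0.7144 0.2458; 0.2458 0.4548]  H_jac=[-0.4431 0.8964]  S=[0.5605]  K=[-0.1716; 0.5331]  nu=[-4.2921]  x^+=[-0.1328, -0.5292]  P^+=[0.6979 0.2971; 0.2971 0.2956]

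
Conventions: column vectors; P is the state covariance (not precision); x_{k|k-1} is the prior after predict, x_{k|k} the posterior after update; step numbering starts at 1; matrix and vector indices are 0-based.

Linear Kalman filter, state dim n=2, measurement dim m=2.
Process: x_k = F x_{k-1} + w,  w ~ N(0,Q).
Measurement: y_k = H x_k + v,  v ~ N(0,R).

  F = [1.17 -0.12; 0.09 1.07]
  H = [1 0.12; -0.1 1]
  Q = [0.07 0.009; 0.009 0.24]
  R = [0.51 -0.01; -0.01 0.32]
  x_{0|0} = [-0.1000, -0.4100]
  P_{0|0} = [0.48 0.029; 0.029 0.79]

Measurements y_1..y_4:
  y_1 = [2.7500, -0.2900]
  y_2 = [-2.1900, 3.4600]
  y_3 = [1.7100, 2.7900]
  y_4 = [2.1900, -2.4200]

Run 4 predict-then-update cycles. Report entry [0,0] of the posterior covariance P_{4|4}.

P_post[0,0] = 0.2171

step 1: x^-=[-0.0678, -0.4477]  P^-=[0.7303 -0.0059; -0.0059 1.1539]  S=[1.2555 0.0496; 0.0496 1.4824]  K=[0.5840 -0.0728; 0.0749 0.7763]  nu=[2.8715, 0.1509]  x^+=[1.5982, -0.1154]  P^+=[0.2985 0.0007; 0.0007 0.2477]
step 2: x^-=[1.8837, 0.0203]  P^-=[0.4820 0.0095; 0.0095 0.5262]  S=[1.0018 0.0143; 0.0143 0.8491]  K=[0.4830 -0.0537; 0.0637 0.6175]  nu=[-4.0761, 3.6280]  x^+=[-0.2799, 2.0011]  P^+=[0.2465 0.0026; 0.0026 0.1972]
step 3: x^-=[-0.5676, 2.1160]  P^-=[0.4096 0.0129; 0.0129 0.4683]  S=[0.9294 0.0180; 0.0180 0.7898]  K=[0.4432 -0.0456; 0.0629 0.5899]  nu=[2.0237, 0.6173]  x^+=[0.3012, 2.6074]  P^+=[0.2261 0.0036; 0.0036 0.1885]
step 4: x^-=[0.0395, 2.8171]  P^-=[0.3812 0.0130; 0.0130 0.4583]  S=[0.9009 0.0198; 0.0198 0.7795]  K=[0.4258 -0.0430; 0.0627 0.5847]  nu=[1.8124, -5.2331]  x^+=[1.0361, -0.1290]  P^+=[0.2171 0.0037; 0.0037 0.1868]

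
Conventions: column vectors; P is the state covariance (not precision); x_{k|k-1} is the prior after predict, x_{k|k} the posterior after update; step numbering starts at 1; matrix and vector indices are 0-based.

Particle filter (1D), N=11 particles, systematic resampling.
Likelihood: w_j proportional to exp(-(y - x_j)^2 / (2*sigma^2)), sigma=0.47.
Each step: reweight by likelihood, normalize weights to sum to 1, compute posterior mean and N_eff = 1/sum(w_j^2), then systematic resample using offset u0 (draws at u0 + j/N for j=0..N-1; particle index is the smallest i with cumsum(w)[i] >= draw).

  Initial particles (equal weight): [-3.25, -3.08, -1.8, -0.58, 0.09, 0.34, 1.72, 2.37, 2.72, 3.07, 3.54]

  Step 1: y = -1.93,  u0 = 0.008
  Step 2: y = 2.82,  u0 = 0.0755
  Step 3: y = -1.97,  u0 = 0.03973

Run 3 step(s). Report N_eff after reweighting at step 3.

N_eff = 11.0000

step 1: w=[0.0185, 0.0478, 0.9182, 0.0154, 0.0001, 0.0000, 0.0000, 0.0000, 0.0000, 0.0000, 0.0000]  mean=-1.8690  Neff=1.1821  idx=[0, 2, 2, 2, 2, 2, 2, 2, 2, 2, 2]
step 2: w=[0.0000, 0.1000, 0.1000, 0.1000, 0.1000, 0.1000, 0.1000, 0.1000, 0.1000, 0.1000, 0.1000]  mean=-1.8000  Neff=10.0000  idx=[1, 2, 3, 4, 5, 6, 7, 8, 9, 9, 10]
step 3: w=[0.0909, 0.0909, 0.0909, 0.0909, 0.0909, 0.0909, 0.0909, 0.0909, 0.0909, 0.0909, 0.0909]  mean=-1.8000  Neff=11.0000  idx=[0, 1, 2, 3, 4, 5, 6, 7, 8, 9, 10]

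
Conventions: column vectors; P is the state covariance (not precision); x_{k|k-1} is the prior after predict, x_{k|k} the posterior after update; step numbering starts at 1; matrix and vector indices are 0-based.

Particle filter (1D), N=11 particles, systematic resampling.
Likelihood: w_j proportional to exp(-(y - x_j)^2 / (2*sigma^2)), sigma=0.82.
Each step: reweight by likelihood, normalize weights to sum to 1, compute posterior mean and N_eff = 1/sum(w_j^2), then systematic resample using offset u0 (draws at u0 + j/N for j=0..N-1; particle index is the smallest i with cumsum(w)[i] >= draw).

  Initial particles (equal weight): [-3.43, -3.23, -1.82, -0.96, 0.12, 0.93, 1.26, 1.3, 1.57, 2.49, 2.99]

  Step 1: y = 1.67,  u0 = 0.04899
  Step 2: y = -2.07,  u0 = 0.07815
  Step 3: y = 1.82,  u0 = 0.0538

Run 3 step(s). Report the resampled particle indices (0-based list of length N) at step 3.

resampled_idx = [0, 1, 3, 4, 5, 6, 7, 8, 9, 10, 10]

step 1: w=[0.0000, 0.0000, 0.0000, 0.0013, 0.0373, 0.1480, 0.1962, 0.2008, 0.2207, 0.1349, 0.0609]  mean=1.5134  Neff=5.7900  idx=[5, 5, 6, 6, 7, 7, 8, 8, 8, 9, 10]
step 2: w=[0.3452, 0.3452, 0.0730, 0.0730, 0.0598, 0.0598, 0.0146, 0.0146, 0.0146, 0.0001, 0.0000]  mean=1.0507  Neff=3.8950  idx=[0, 0, 0, 1, 1, 1, 1, 2, 3, 5, 8]
step 3: w=[0.0766, 0.0766, 0.0766, 0.0766, 0.0766, 0.0766, 0.0766, 0.1094, 0.1094, 0.1130, 0.1318]  mean=1.1284  Neff=10.5065  idx=[0, 1, 3, 4, 5, 6, 7, 8, 9, 10, 10]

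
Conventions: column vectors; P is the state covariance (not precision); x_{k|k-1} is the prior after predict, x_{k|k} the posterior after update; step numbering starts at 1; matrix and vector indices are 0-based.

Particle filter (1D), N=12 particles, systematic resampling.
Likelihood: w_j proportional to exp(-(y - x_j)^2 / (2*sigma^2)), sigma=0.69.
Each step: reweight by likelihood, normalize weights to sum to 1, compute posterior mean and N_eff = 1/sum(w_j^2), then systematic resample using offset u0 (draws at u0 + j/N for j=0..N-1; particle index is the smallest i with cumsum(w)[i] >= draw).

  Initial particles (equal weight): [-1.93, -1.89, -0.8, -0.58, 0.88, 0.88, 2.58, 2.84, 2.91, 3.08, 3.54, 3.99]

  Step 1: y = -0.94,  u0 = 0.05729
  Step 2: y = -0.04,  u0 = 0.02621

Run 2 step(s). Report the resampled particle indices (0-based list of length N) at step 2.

step 1: w=[0.1344, 0.1458, 0.3684, 0.3282, 0.0116, 0.0116, 0.0000, 0.0000, 0.0000, 0.0000, 0.0000, 0.0000]  mean=-0.9995  Neff=3.5330  idx=[0, 1, 1, 2, 2, 2, 2, 2, 3, 3, 3, 3]
step 2: w=[0.0041, 0.0048, 0.0048, 0.0948, 0.0948, 0.0948, 0.0948, 0.0948, 0.1281, 0.1281, 0.1281, 0.1281]  mean=-0.7023  Neff=9.0404  idx=[3, 4, 4, 5, 6, 7, 8, 8, 9, 10, 10, 11]

resampled_idx = [3, 4, 4, 5, 6, 7, 8, 8, 9, 10, 10, 11]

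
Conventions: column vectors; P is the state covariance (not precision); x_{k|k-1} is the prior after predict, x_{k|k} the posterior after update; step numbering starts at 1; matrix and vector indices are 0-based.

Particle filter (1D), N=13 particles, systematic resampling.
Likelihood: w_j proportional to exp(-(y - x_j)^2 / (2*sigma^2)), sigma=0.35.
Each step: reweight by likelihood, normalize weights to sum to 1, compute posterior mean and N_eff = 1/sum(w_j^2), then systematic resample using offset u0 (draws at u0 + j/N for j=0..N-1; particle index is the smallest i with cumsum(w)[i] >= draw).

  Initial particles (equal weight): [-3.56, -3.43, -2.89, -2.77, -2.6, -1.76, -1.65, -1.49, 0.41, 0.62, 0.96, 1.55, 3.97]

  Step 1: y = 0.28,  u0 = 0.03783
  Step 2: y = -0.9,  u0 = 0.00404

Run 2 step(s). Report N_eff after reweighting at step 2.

N_eff = 7.8699

step 1: w=[0.0000, 0.0000, 0.0000, 0.0000, 0.0000, 0.0000, 0.0000, 0.0000, 0.5458, 0.3648, 0.0886, 0.0008, 0.0000]  mean=0.5362  Neff=2.2788  idx=[8, 8, 8, 8, 8, 8, 8, 9, 9, 9, 9, 9, 10]
step 2: w=[0.1344, 0.1344, 0.1344, 0.1344, 0.1344, 0.1344, 0.1344, 0.0119, 0.0119, 0.0119, 0.0119, 0.0119, 0.0001]  mean=0.4225  Neff=7.8699  idx=[0, 0, 1, 1, 2, 2, 3, 4, 4, 5, 5, 6, 6]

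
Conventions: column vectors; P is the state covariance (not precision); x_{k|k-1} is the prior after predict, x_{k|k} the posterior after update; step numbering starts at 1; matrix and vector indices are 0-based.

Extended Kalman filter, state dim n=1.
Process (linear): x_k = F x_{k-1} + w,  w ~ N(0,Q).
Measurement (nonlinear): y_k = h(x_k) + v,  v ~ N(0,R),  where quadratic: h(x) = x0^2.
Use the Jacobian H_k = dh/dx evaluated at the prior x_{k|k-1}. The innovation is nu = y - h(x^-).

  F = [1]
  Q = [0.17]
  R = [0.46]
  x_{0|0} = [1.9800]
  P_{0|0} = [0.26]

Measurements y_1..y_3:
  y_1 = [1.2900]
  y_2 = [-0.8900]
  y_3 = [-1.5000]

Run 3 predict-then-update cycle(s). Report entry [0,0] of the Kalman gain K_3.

step 1: x^-=[1.9800]  P^-=[0.4300]  H_jac=[3.9600]  S=[7.2031]  K=[0.2364]  nu=[-2.6304]  x^+=[1.3582]  P^+=[0.0275]
step 2: x^-=[1.3582]  P^-=[0.1975]  H_jac=[2.7164]  S=[1.9170]  K=[0.2798]  nu=[-2.7346]  x^+=[0.5930]  P^+=[0.0474]
step 3: x^-=[0.5930]  P^-=[0.2174]  H_jac=[1.1860]  S=[0.7658]  K=[0.3367]  nu=[-1.8517]  x^+=[-0.0304]  P^+=[0.1306]

K[0,0] = 0.3367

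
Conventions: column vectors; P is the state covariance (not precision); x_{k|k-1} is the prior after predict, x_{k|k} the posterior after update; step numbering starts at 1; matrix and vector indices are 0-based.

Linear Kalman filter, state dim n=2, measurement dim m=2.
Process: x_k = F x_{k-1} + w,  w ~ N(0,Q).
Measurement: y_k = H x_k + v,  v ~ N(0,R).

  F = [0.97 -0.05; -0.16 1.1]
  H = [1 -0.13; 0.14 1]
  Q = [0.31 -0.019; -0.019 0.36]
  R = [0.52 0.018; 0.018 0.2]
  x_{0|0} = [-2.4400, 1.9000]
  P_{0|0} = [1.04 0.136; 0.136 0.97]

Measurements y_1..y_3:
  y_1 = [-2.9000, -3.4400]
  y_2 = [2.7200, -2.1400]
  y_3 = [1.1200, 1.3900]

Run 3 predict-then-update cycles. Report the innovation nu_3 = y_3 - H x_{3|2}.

innov = [0.5531, 4.0269]

step 1: x^-=[-2.4618, 2.4804]  P^-=[1.2778 -0.0876; -0.0876 1.5125]  S=[1.8461 -0.0857; -0.0857 1.7130]  K=[0.7024 0.0885; -0.1135 0.8701]  nu=[-0.1157, -5.5757]  x^+=[-3.0363, -2.3579]  P^+=[0.3642 -0.0206; -0.0206 0.1749]
step 2: x^-=[-2.8273, -2.1079]  P^-=[0.6551 -0.1073; -0.1073 0.5882]  S=[1.2129 -0.0721; -0.0721 0.7710]  K=[0.5535 0.0315; -0.1079 0.7333]  nu=[5.2733, 0.3637]  x^+=[0.1027, -2.4103]  P^+=[0.2853 -0.0237; -0.0237 0.1480]
step 3: x^-=[0.2201, -2.6677]  P^-=[0.5811 -0.0969; -0.0969 0.5548]  S=[1.1357 -0.0679; -0.0679 0.7390]  K=[0.5244 0.0272; -0.1056 0.7226]  nu=[0.5531, 4.0269]  x^+=[0.6196, 0.1838]  P^+=[0.2702 -0.0230; -0.0230 0.1458]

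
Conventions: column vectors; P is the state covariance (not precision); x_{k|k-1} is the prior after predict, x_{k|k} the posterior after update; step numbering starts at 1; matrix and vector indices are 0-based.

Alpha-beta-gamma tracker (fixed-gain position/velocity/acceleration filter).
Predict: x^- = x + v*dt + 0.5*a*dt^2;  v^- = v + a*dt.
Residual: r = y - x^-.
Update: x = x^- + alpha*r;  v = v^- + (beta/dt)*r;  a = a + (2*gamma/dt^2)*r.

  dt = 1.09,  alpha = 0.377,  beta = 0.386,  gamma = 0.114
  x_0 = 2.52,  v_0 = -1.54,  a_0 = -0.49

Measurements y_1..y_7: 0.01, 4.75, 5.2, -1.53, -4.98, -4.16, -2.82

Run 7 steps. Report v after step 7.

v_post = -4.5021

step 1: x_pred=0.5503  r=-0.5403  x^+=0.3466  v^+=-2.2654  a^+=-0.5937
step 2: x_pred=-2.4754  r=7.2254  x^+=0.2486  v^+=-0.3538  a^+=0.7929
step 3: x_pred=0.3339  r=4.8661  x^+=2.1684  v^+=2.2336  a^+=1.7267
step 4: x_pred=5.6288  r=-7.1588  x^+=2.9299  v^+=1.5806  a^+=0.3529
step 5: x_pred=4.8624  r=-9.8424  x^+=1.1518  v^+=-1.5202  a^+=-1.5359
step 6: x_pred=-1.4176  r=-2.7424  x^+=-2.4515  v^+=-4.1655  a^+=-2.0622
step 7: x_pred=-8.2169  r=5.3969  x^+=-6.1823  v^+=-4.5021  a^+=-1.0265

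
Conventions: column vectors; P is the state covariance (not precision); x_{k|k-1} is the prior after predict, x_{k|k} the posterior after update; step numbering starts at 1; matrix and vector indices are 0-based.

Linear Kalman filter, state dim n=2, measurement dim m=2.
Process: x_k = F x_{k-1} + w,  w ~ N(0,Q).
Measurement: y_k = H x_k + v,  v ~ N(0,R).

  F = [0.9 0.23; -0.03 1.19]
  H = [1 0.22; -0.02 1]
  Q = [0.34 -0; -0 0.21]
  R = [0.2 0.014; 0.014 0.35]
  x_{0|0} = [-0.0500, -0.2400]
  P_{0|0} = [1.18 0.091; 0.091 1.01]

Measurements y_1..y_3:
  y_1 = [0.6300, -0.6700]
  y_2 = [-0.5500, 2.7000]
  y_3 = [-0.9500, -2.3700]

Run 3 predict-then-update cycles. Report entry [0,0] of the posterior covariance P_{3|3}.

P_post[0,0] = 0.1406

step 1: x^-=[-0.1002, -0.2841]  P^-=[1.3869 0.3414; 0.3414 1.6348]  S=[1.8162 0.6858; 0.6858 1.9717]  K=[0.8575 -0.1392; 0.0854 0.7960]  nu=[0.7927, -0.3879]  x^+=[0.6336, -0.5251]  P^+=[0.1769 -0.0332; -0.0332 0.2791]
step 2: x^-=[0.4494, -0.6439]  P^-=[0.4843 0.0363; 0.0363 0.6078]  S=[0.7297 0.1742; 0.1742 0.9565]  K=[0.6984 -0.0993; 0.0852 0.6191]  nu=[-0.8578, 3.3529]  x^+=[-0.4826, 1.3589]  P^+=[0.1431 -0.0221; -0.0221 0.2174]
step 3: x^-=[-0.1218, 1.6315]  P^-=[0.4583 0.0321; 0.0321 0.5196]  S=[0.6976 0.1511; 0.1511 0.8685]  K=[0.6873 -0.0932; 0.0836 0.5830]  nu=[-1.1871, -4.0040]  x^+=[-0.5647, -0.8020]  P^+=[0.1406 -0.0202; -0.0202 0.2048]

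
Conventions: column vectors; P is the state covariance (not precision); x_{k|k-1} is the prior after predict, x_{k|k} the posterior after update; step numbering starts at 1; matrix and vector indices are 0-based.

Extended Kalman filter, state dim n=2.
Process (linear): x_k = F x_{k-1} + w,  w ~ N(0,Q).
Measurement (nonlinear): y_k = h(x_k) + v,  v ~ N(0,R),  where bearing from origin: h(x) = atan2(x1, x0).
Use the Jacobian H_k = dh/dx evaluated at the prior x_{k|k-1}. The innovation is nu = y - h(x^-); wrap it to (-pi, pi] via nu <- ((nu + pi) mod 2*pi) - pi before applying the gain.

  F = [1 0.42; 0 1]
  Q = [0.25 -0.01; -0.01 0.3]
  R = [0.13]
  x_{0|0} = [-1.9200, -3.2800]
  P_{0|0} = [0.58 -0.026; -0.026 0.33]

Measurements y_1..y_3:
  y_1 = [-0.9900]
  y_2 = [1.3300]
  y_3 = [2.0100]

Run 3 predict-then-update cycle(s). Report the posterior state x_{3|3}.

step 1: x^-=[-3.2976, -3.2800]  P^-=[0.8664 0.1026; 0.1026 0.6300]  H_jac=[0.1516 -0.1524]  S=[0.1598]  K=[0.7241; -0.5036]  nu=[1.3689]  x^+=[-2.3064, -3.9693]  P^+=[0.7826 0.1609; 0.1609 0.5895]
step 2: x^-=[-3.9735, -3.9693]  P^-=[1.2717 0.3985; 0.3985 0.8895]  H_jac=[0.1258 -0.1260]  S=[0.1516]  K=[0.7244; -0.4083]  nu=[-2.5965]  x^+=[-5.8544, -2.9092]  P^+=[1.1921 0.4433; 0.4433 0.8642]
step 3: x^-=[-7.0762, -2.9092]  P^-=[1.9669 0.7963; 0.7963 1.1642]  H_jac=[0.0497 -0.1209]  S=[0.1423]  K=[0.0105; -0.7109]  nu=[-1.5217]  x^+=[-7.0923, -1.8275]  P^+=[1.9669 0.7973; 0.7973 1.0923]

x_post = [-7.0923, -1.8275]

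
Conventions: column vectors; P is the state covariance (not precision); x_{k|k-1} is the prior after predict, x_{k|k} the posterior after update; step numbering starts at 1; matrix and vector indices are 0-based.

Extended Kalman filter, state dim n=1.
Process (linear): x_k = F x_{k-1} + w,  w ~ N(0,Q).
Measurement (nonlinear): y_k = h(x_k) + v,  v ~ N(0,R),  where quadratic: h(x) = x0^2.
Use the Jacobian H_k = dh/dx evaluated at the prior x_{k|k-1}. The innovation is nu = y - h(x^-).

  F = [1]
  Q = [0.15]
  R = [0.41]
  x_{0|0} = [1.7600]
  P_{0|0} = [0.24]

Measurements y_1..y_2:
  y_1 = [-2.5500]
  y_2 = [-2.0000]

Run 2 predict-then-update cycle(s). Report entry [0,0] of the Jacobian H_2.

step 1: x^-=[1.7600]  P^-=[0.3900]  H_jac=[3.5200]  S=[5.2423]  K=[0.2619]  nu=[-5.6476]  x^+=[0.2811]  P^+=[0.0305]
step 2: x^-=[0.2811]  P^-=[0.1805]  H_jac=[0.5621]  S=[0.4670]  K=[0.2172]  nu=[-2.0790]  x^+=[-0.1706]  P^+=[0.1585]

H_jac[0,0] = 0.5621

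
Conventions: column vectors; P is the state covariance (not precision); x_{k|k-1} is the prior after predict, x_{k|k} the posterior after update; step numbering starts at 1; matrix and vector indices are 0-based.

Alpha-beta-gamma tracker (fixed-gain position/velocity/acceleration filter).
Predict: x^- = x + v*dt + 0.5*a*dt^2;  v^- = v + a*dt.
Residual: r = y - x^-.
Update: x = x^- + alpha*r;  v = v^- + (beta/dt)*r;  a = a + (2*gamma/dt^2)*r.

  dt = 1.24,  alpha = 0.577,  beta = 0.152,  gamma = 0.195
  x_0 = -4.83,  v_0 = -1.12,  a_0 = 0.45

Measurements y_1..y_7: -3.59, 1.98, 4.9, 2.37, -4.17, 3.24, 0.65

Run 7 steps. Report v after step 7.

step 1: x_pred=-5.8728  r=2.2828  x^+=-4.5556  v^+=-0.2822  a^+=1.0290
step 2: x_pred=-4.1144  r=6.0944  x^+=-0.5979  v^+=1.7409  a^+=2.5748
step 3: x_pred=3.5403  r=1.3597  x^+=4.3248  v^+=5.1003  a^+=2.9197
step 4: x_pred=12.8939  r=-10.5239  x^+=6.8216  v^+=7.4307  a^+=0.2504
step 5: x_pred=16.2282  r=-20.3982  x^+=4.4585  v^+=5.2408  a^+=-4.9235
step 6: x_pred=7.1719  r=-3.9319  x^+=4.9032  v^+=-1.3463  a^+=-5.9208
step 7: x_pred=-1.3180  r=1.9680  x^+=-0.1825  v^+=-8.4467  a^+=-5.4216

v_post = -8.4467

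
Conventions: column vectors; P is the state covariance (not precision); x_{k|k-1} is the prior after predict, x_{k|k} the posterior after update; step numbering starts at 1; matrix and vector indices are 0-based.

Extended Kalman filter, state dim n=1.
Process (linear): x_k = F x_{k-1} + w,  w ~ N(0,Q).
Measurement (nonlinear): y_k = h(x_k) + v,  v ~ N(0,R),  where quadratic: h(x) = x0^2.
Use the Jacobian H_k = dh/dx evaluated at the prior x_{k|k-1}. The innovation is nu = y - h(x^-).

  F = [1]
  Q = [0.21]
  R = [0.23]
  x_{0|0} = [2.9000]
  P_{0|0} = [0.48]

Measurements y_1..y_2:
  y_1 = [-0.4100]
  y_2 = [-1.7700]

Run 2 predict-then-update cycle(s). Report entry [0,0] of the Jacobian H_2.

step 1: x^-=[2.9000]  P^-=[0.6900]  H_jac=[5.8000]  S=[23.4416]  K=[0.1707]  nu=[-8.8200]  x^+=[1.3942]  P^+=[0.0068]
step 2: x^-=[1.3942]  P^-=[0.2168]  H_jac=[2.7885]  S=[1.9155]  K=[0.3156]  nu=[-3.7139]  x^+=[0.2223]  P^+=[0.0260]

H_jac[0,0] = 2.7885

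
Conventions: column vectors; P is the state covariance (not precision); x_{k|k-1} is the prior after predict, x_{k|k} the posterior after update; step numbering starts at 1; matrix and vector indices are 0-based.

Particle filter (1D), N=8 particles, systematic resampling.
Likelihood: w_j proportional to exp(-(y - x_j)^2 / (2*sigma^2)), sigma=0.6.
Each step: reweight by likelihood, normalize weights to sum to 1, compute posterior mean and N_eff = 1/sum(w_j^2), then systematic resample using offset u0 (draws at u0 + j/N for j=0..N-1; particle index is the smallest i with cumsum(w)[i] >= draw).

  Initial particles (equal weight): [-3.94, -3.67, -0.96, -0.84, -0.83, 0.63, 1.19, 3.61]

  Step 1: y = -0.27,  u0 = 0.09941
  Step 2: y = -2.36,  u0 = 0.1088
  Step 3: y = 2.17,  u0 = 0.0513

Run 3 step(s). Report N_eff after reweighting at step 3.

N_eff = 6.7740

step 1: w=[0.0000, 0.0000, 0.2372, 0.2926, 0.2972, 0.1492, 0.0238, 0.0000]  mean=-0.5979  Neff=3.9519  idx=[2, 2, 3, 3, 4, 4, 5, 5]
step 2: w=[0.2269, 0.2269, 0.1395, 0.1395, 0.1337, 0.1337, 0.0000, 0.0000]  mean=-0.8917  Neff=5.6317  idx=[0, 1, 1, 2, 3, 4, 4, 5]
step 3: w=[0.0567, 0.0567, 0.0567, 0.1577, 0.1577, 0.1715, 0.1715, 0.1715]  mean=-0.8553  Neff=6.7740  idx=[0, 3, 3, 4, 5, 6, 6, 7]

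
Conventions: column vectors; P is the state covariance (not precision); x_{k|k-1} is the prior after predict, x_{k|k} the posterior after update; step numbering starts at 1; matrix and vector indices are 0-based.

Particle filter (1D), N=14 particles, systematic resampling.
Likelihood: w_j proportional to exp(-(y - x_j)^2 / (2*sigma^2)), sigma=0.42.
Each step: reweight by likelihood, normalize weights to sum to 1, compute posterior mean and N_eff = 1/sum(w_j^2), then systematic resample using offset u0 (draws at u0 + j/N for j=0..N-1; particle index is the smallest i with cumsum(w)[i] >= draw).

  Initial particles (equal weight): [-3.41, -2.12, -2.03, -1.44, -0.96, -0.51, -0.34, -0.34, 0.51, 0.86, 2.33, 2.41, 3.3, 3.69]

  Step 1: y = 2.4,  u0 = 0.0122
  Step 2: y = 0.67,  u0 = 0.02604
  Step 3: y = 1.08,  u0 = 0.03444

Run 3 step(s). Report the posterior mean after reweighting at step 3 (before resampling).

step 1: w=[0.0000, 0.0000, 0.0000, 0.0000, 0.0000, 0.0000, 0.0000, 0.0000, 0.0000, 0.0006, 0.4703, 0.4768, 0.0480, 0.0043]  mean=2.4196  Neff=2.2179  idx=[10, 10, 10, 10, 10, 10, 10, 11, 11, 11, 11, 11, 11, 11]
step 2: w=[0.0977, 0.0977, 0.0977, 0.0977, 0.0977, 0.0977, 0.0977, 0.0452, 0.0452, 0.0452, 0.0452, 0.0452, 0.0452, 0.0452]  mean=2.3553  Neff=12.3345  idx=[0, 0, 1, 2, 3, 3, 4, 5, 6, 6, 8, 9, 11, 12]
step 3: w=[0.0818, 0.0818, 0.0818, 0.0818, 0.0818, 0.0818, 0.0818, 0.0818, 0.0818, 0.0818, 0.0456, 0.0456, 0.0456, 0.0456]  mean=2.3446  Neff=13.3020  idx=[0, 1, 2, 3, 3, 4, 5, 6, 7, 8, 9, 10, 11, 13]

post_mean = 2.3446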